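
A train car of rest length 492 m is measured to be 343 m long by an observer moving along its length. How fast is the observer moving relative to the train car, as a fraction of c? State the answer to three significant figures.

0.717c

Length contraction gives γ = L₀/L = 492/343 = 1.4344.
β = √(1 − 1/γ²) = √0.513974 = 0.717.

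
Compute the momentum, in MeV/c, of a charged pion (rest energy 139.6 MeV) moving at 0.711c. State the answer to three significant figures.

141 MeV/c

β² = 0.505521, so γ = 1/√0.494479 = 1.4221.
Momentum: p = γβ·mc = 1.4221 × 0.711 × 139.6 MeV/c = 141 MeV/c.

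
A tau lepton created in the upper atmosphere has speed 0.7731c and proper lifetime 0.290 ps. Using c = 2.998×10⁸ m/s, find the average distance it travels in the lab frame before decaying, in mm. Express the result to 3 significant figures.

0.106 mm

With β = 0.7731, γ = 1/√(1 − 0.7731²) = 1/√0.40231639 = 1.5766.
Lab-frame lifetime: Δt = γτ = 1.5766 × 0.290 ps = 0.45721 ps.
Distance: d = vΔt = 0.7731 × 2.998×10⁸ m/s × 4.5721×10^-13 s = 1.06×10^-4 m = 0.106 mm.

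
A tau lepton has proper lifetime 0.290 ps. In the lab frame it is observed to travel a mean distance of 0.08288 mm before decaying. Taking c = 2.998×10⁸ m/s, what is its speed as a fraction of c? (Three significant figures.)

Let x = d/(cτ) = 8.288×10^-5 m / (2.998×10⁸ m/s × 2.900×10^-13 s) = 0.95328. Since d = βγcτ, x = βγ = β/√(1−β²).
Solving: β² = x²/(1+x²) = 0.908743/1.908743 = 0.476095, so β = 0.690.

0.690c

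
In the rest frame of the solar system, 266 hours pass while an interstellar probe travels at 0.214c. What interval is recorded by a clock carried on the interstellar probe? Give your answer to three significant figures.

Lorentz factor: γ = (1 − 0.045796)^(−1/2) = 1.0237.
The interstellar probe's clock runs slow as seen from the solar system, so Δτ = Δt/γ = 266/1.0237 = 260 hours.

260 hours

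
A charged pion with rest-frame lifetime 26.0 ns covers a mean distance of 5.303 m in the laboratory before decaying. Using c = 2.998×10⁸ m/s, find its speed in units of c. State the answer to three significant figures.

0.562c

Let x = d/(cτ) = 5.303 m / (2.998×10⁸ m/s × 2.600×10^-8 s) = 0.68033. Since d = βγcτ, x = βγ = β/√(1−β²).
Solving: β² = x²/(1+x²) = 0.462849/1.462849 = 0.316402, so β = 0.562.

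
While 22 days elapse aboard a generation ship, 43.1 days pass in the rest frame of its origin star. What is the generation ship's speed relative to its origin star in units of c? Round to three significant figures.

0.860c

γ = Δt/Δτ = 43.1/22 = 1.9591.
β = √(1 − 1/γ²) = √(1 − 0.260547) = √0.739453 = 0.860.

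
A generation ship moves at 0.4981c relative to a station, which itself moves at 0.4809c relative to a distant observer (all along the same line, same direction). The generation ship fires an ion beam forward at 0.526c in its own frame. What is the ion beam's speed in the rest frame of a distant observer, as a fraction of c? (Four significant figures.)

0.9296c

Compose velocities in two stages. Stage 1 (into S'): u₁ = (0.526+0.4981)/(1+0.526×0.4981) = 0.81149.
Stage 2 (into S): u = (0.81149+0.4809)/(1+0.81149×0.4809) = 0.92961, so the speed is 0.9296c.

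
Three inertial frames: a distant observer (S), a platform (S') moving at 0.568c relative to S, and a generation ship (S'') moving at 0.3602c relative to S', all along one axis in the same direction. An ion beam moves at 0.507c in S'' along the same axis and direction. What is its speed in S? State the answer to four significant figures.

Compose velocities in two stages. Stage 1 (into S'): u₁ = (0.507+0.3602)/(1+0.507×0.3602) = 0.73329.
Stage 2 (into S): u = (0.73329+0.568)/(1+0.73329×0.568) = 0.91866, so the speed is 0.9187c.

0.9187c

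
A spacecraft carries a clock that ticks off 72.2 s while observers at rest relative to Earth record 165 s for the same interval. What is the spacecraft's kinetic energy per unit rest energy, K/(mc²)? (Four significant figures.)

1.285

From Δt = γΔτ: γ = 165/72.2 = 2.28532.
K/(mc²) = γ − 1 = 2.28532 − 1 = 1.285.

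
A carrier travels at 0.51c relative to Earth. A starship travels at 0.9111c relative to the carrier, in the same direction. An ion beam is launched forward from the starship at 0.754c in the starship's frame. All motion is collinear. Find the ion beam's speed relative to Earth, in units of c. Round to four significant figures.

First combine the ion beam and starship (S''→S'): u₁ = (0.754 + 0.9111)/(1 + 0.754×0.9111) = 1.6651/1.6869694 = 0.98704.
Then combine with the carrier (S'→S): u = (0.98704 + 0.51)/(1 + 0.98704×0.51) = 1.49704/1.5033904 = 0.99578.

0.9958c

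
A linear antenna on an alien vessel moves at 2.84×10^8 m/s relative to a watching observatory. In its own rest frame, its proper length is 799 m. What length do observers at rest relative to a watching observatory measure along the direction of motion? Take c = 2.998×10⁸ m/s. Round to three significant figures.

β = v/c = (2.84×10^8 m/s)/(2.998×10⁸ m/s) = 0.947298.
Lorentz factor: γ = (1 − 0.8973735)^(−1/2) = 3.1215.
Length contraction: L = L₀/γ = 799/3.1215 = 256 m.

256 m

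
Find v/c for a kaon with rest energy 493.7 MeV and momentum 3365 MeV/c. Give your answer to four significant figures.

0.9894

pc/(mc²) = 3365/493.7 = 6.8159 = βγ = β/√(1−β²).
So β² = x²/(1 + x²) with x = 6.8159: x² = 46.4565, β² = 46.4565/47.4565 = 0.978928, β = 0.9894.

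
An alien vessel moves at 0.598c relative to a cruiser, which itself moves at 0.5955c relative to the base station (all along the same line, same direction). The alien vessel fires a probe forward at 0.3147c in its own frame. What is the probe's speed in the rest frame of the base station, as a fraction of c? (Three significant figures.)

Compose velocities in two stages. Stage 1 (into S'): u₁ = (0.3147+0.598)/(1+0.3147×0.598) = 0.76814.
Stage 2 (into S): u = (0.76814+0.5955)/(1+0.76814×0.5955) = 0.93565, so the speed is 0.936c.

0.936c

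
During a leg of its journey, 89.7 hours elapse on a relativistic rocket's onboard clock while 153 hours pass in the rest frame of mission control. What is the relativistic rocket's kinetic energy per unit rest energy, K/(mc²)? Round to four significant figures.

0.7057

The time-dilation ratio gives γ = 153/89.7 = 1.70569.
Since K = (γ−1)mc², K/(mc²) = 1.70569 − 1 = 0.7057.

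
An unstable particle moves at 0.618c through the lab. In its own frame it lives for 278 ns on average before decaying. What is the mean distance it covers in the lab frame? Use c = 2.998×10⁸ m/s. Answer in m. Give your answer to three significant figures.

65.5 m

γ = 1/√(1 − β²) = 1/√(1 − 0.381924) = 1/√0.618076 = 1/0.786178 = 1.272.
Lab-frame lifetime: Δt = γτ = 1.272 × 278 ns = 353.62 ns.
Distance: d = vΔt = 0.618 × 2.998×10⁸ m/s × 3.5362×10^-7 s = 65.5 m.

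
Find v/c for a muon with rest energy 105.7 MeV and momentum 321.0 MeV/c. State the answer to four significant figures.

pc/(mc²) = 321.0/105.7 = 3.0369 = βγ = β/√(1−β²).
So β² = x²/(1 + x²) with x = 3.0369: x² = 9.22276, β² = 9.22276/10.22276 = 0.902179, β = 0.9498.

0.9498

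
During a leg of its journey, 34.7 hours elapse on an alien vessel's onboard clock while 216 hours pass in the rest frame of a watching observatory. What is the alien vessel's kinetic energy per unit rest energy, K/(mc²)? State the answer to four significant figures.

5.225

From Δt = γΔτ: γ = 216/34.7 = 6.22478.
K/(mc²) = γ − 1 = 6.22478 − 1 = 5.225.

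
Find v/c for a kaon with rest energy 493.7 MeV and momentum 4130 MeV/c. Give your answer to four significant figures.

0.9929

βγ = pc/(mc²) = 4130/493.7 = 8.3654.
Since γ² = 1 + (βγ)² = 70.9799, γ = √70.9799 = 8.42496, and β = (βγ)/γ = 8.3654/8.42496 = 0.9929.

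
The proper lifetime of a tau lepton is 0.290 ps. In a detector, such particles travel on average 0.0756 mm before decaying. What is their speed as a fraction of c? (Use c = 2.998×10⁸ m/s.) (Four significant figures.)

0.6562c

d = βγcτ ⇒ βγ = d/(cτ) = 7.560×10^-5 m / (8.6942×10^-5 m) = 0.86955.
β = (βγ)/√(1+(βγ)²) = 0.86955/√1.756117 = 0.6562.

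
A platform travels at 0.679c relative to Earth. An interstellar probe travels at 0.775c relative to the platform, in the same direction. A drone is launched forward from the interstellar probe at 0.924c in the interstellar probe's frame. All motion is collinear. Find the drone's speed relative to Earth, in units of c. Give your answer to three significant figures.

0.998c

First combine the drone and interstellar probe (S''→S'): u₁ = (0.924 + 0.775)/(1 + 0.924×0.775) = 1.699/1.7161 = 0.99004.
Then combine with the platform (S'→S): u = (0.99004 + 0.679)/(1 + 0.99004×0.679) = 1.66904/1.67223716 = 0.99809.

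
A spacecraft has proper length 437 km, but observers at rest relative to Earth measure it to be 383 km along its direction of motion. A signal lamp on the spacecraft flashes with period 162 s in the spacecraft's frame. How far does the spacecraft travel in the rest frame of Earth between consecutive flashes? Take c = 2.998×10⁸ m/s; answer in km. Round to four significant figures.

Length contraction gives γ = L₀/L = 437/383 = 1.14099.
β = √(1 − 1/γ²) = 0.48153. Lab-frame period = γτ = 1.14099×162 s = 184.84 s. Distance = βc × γτ = 0.48153 × 2.998×10⁸ m/s × 184.84 s = 2.6684×10^10 m = 2.668×10^7 km.

2.668×10^7 km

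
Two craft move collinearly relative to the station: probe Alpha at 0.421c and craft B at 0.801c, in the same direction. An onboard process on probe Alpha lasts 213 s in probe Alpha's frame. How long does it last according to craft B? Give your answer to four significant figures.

260.0 s

The velocity of probe Alpha relative to craft B is (0.421 − 0.801)c / (1 − 0.421×0.801) = −0.57334c; relative speed 0.57334c.
γ for this relative speed: γ = 1/√(1 − 0.328719) = 1.2205.
Probe Alpha's interval is proper; time dilation gives Δt_B = γΔτ = 1.2205 × 213 s = 260.0 s.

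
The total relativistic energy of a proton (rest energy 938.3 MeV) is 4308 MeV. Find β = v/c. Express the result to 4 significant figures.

0.9760

γ = E/(mc²) = 4308/938.3 = 4.5913.
β = √(1 − 1/γ²) = √(1 − 0.0474382) = √0.9525618 = 0.9760.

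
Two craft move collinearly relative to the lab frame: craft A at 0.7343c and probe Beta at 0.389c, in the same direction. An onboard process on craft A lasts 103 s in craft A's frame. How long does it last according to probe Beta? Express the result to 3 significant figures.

The velocity of craft A relative to probe Beta is (0.7343 − 0.389)c / (1 − 0.7343×0.389) = 0.48337c; relative speed 0.48337c.
At |u| = 0.48337c, γ = (1 − 0.233647)^(−1/2) = 1.1423.
The clock on craft A records proper time, so probe Beta measures Δt = γΔτ = 1.1423 × 103 = 118 s.

118 s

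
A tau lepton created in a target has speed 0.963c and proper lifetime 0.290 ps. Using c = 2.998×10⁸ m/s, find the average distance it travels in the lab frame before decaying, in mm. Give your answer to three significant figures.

With β = 0.963, γ = 1/√(1 − 0.963²) = 1/√0.072631 = 3.7106.
Lab-frame lifetime: Δt = γτ = 3.7106 × 0.290 ps = 1.0761 ps.
Distance: d = vΔt = 0.963 × 2.998×10⁸ m/s × 1.0761×10^-12 s = 3.11×10^-4 m = 0.311 mm.

0.311 mm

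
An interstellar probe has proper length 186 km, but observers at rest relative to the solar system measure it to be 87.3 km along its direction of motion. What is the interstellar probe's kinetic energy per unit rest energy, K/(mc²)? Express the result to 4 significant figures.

Length contraction gives γ = L₀/L = 186/87.3 = 2.13058.
Since K = (γ−1)mc², K/(mc²) = 2.13058 − 1 = 1.131.

1.131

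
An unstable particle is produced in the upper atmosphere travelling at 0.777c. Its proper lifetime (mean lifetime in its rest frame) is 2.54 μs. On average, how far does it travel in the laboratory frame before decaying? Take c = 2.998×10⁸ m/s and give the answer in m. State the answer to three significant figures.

Lorentz factor: γ = (1 − 0.603729)^(−1/2) = 1.5886.
Lab-frame lifetime: Δt = γτ = 1.5886 × 2.54 μs = 4.035 μs.
Distance: d = vΔt = 0.777 × 2.998×10⁸ m/s × 4.0350×10^-6 s = 940 m.

940 m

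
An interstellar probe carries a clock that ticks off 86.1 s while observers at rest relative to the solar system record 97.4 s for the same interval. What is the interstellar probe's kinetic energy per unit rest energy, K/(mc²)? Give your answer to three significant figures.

The time-dilation ratio gives γ = 97.4/86.1 = 1.13124.
Since K = (γ−1)mc², K/(mc²) = 1.13124 − 1 = 0.131.

0.131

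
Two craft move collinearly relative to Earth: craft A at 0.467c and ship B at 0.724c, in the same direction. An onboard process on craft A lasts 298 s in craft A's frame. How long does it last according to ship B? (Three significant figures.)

The velocity of craft A relative to ship B is (0.467 − 0.724)c / (1 − 0.467×0.724) = −0.38828c; relative speed 0.38828c.
At |u| = 0.38828c, γ = (1 − 0.150761)^(−1/2) = 1.0851.
The clock on craft A records proper time, so ship B measures Δt = γΔτ = 1.0851 × 298 = 323 s.

323 s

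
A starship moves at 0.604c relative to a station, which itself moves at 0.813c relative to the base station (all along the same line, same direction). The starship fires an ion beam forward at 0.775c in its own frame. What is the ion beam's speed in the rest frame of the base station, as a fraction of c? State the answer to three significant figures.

First combine the ion beam and starship (S''→S'): u₁ = (0.775 + 0.604)/(1 + 0.775×0.604) = 1.379/1.4681 = 0.93931.
Then combine with the station (S'→S): u = (0.93931 + 0.813)/(1 + 0.93931×0.813) = 1.75231/1.76365903 = 0.99357.

0.994c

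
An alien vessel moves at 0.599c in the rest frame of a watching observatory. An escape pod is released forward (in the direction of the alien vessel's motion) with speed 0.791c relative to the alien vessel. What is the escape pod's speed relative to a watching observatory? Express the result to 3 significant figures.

In units of c, u = (u' + v)/(1 + u'v) with u' = 0.791 and v = 0.599.
Numerator: 0.791 + 0.599 = 1.39. Denominator: 1 + (0.791)(0.599) = 1.473809.
u = 1.39/1.473809 = 0.94313, so the speed is 0.943c.

0.943c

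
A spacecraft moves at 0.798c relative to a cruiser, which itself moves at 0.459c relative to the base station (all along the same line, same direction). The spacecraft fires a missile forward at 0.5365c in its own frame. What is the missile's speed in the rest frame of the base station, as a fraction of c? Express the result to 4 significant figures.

Compose velocities in two stages. Stage 1 (into S'): u₁ = (0.5365+0.798)/(1+0.5365×0.798) = 0.93444.
Stage 2 (into S): u = (0.93444+0.459)/(1+0.93444×0.459) = 0.97518, so the speed is 0.9752c.

0.9752c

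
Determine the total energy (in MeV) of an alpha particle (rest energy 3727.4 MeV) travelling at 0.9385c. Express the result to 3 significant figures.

β² = 0.88078225, so γ = 1/√0.11921775 = 2.8962.
Total energy: E = γmc² = 2.8962 × 3727.4 MeV = 10800 MeV.

10800 MeV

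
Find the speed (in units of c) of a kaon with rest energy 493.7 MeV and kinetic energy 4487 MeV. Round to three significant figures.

K = (γ−1)mc², so γ = 1 + 4487/493.7 = 10.089.
Then v/c = √(1 − γ⁻²) = √(1 − 0.00982435) = √0.99017565 = 0.995.

0.995c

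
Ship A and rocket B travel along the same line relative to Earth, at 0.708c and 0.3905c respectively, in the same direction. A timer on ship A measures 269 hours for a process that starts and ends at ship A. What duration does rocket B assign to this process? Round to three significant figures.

299 hours

Transform ship A's velocity into rocket B's frame: (0.708 − 0.3905)/(1 − 0.708·0.3905) = 0.3175/0.723526, so the relative speed is 0.43882c.
γ for this relative speed: γ = 1/√(1 − 0.192563) = 1.1129.
The clock on ship A records proper time, so rocket B measures Δt = γΔτ = 1.1129 × 269 = 299 hours.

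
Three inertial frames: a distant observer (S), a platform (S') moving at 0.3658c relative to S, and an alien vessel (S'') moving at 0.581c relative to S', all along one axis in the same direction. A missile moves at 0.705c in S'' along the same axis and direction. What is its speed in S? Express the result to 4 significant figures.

Compose velocities in two stages. Stage 1 (into S'): u₁ = (0.705+0.581)/(1+0.705×0.581) = 0.91231.
Stage 2 (into S): u = (0.91231+0.3658)/(1+0.91231×0.3658) = 0.9583, so the speed is 0.9583c.

0.9583c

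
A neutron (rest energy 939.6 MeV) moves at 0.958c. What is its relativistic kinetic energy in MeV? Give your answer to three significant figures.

2340 MeV

With β = 0.958, γ = 1/√(1 − 0.958²) = 1/√0.082236 = 3.4871.
Kinetic energy: K = (γ − 1)mc² = (3.4871 − 1) × 939.6 MeV = 2.4871 × 939.6 = 2340 MeV.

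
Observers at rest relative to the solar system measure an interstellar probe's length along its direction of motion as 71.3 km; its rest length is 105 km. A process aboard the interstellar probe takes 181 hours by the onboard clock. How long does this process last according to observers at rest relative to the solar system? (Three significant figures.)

267 hours

From L = L₀/γ: γ = 105/71.3 = 1.47265.
The same γ dilates the second interval: 1.47265 × 181 hours = 267 hours.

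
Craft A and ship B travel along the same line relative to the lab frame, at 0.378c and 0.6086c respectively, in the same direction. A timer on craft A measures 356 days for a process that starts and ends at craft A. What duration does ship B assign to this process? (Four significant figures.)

Speed of craft A in ship B's frame: u = (v_A − v_B)/(1 − v_A v_B/c²) = (0.378 − 0.6086)/(1 − 0.378×0.6086) = −0.2306/0.7699492 = −0.2995; |u| = 0.2995c.
γ for this relative speed: γ = 1/√(1 − 0.0897002) = 1.0481.
The clock on craft A records proper time, so ship B measures Δt = γΔτ = 1.0481 × 356 = 373.1 days.

373.1 days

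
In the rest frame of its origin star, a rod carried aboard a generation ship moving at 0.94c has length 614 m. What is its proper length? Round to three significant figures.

β² = 0.8836, so γ = 1/√0.1164 = 2.9311.
Proper length: L₀ = γ·L = 2.9311 × 614 = 1800 m.

1800 m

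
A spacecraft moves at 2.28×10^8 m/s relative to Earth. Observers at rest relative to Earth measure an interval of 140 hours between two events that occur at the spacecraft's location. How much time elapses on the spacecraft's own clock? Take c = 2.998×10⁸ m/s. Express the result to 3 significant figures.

β = v/c = (2.28×10^8 m/s)/(2.998×10⁸ m/s) = 0.760507.
With β = 0.760507, γ = 1/√(1 − 0.760507²) = 1/√0.4216291 = 1.54.
The spacecraft's clock runs slow as seen from Earth, so Δτ = Δt/γ = 140/1.54 = 90.9 hours.

90.9 hours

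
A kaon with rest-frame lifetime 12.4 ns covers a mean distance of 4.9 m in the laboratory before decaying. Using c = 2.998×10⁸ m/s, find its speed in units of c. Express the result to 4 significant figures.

Let x = d/(cτ) = 4.900 m / (2.998×10⁸ m/s × 1.240×10^-8 s) = 1.3181. Since d = βγcτ, x = βγ = β/√(1−β²).
Solving: β² = x²/(1+x²) = 1.73739/2.73739 = 0.634689, so β = 0.7967.

0.7967c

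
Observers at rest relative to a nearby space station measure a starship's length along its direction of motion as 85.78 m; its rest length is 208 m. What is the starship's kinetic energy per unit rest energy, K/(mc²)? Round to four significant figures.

From L = L₀/γ: γ = 208/85.78 = 2.42481.
K/(mc²) = γ − 1 = 2.42481 − 1 = 1.425.

1.425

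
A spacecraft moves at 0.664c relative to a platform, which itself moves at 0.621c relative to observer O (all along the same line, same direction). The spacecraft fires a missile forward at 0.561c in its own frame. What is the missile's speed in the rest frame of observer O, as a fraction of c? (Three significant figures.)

0.974c

First combine the missile and spacecraft (S''→S'): u₁ = (0.561 + 0.664)/(1 + 0.561×0.664) = 1.225/1.372504 = 0.89253.
Then combine with the platform (S'→S): u = (0.89253 + 0.621)/(1 + 0.89253×0.621) = 1.51353/1.55426113 = 0.97379.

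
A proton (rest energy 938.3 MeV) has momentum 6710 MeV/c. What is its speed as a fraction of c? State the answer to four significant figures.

βγ = pc/(mc²) = 6710/938.3 = 7.1512.
Since γ² = 1 + (βγ)² = 52.1397, γ = √52.1397 = 7.22078, and β = (βγ)/γ = 7.1512/7.22078 = 0.9904.

0.9904c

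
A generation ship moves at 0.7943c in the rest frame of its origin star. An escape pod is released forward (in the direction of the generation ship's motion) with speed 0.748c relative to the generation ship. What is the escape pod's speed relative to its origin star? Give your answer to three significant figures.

0.967c

In units of c, u = (u' + v)/(1 + u'v) with u' = 0.748 and v = 0.7943.
Numerator: 0.748 + 0.7943 = 1.5423. Denominator: 1 + (0.748)(0.7943) = 1.5941364.
u = 1.5423/1.5941364 = 0.96748, so the speed is 0.967c.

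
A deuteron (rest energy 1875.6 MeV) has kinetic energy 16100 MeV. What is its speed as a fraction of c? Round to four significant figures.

K = (γ−1)mc², so γ = 1 + 16100/1875.6 = 9.5839.
Then v/c = √(1 − γ⁻²) = √(1 − 0.0108872) = √0.9891128 = 0.9945.

0.9945c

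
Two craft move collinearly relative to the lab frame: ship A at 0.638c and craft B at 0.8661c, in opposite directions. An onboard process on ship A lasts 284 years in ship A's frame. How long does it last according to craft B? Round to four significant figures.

The velocity of ship A relative to craft B is (0.638 + 0.8661)c / (1 + 0.638×0.8661) = 0.96878c; relative speed 0.96878c.
γ for this relative speed: γ = 1/√(1 − 0.938535) = 4.0335.
Ship A's interval is proper; time dilation gives Δt_B = γΔτ = 4.0335 × 284 years = 1146 years.

1146 years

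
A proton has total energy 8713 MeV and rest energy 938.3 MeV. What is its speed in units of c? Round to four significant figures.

0.9942c

Total energy E = γmc² gives γ = 8713/938.3 = 9.2859.
Hence β = √(1 − 1/γ²) = √(1 − 0.0115972) = √0.9884028 = 0.9942.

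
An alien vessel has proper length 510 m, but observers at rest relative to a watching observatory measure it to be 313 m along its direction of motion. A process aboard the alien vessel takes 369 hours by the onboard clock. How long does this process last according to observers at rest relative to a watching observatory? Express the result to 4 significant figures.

601.2 hours

Length contraction gives γ = L₀/L = 510/313 = 1.62939.
Δt = γΔτ = 1.62939 × 369 = 601.2 hours.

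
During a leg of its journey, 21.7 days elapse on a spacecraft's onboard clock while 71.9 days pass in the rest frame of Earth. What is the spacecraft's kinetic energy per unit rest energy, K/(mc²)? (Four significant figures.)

2.313

From Δt = γΔτ: γ = 71.9/21.7 = 3.31336.
K/(mc²) = γ − 1 = 3.31336 − 1 = 2.313.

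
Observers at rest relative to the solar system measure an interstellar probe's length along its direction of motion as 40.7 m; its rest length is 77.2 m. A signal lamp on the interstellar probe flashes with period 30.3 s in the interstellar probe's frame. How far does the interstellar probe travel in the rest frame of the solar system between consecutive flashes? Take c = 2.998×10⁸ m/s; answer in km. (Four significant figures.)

1.464×10^7 km

From L = L₀/γ: γ = 77.2/40.7 = 1.89681.
β = √(1 − 1/γ²) = 0.84974. Lab-frame period = γτ = 1.89681×30.3 s = 57.473 s. Distance = βc × γτ = 0.84974 × 2.998×10⁸ m/s × 57.473 s = 1.4641×10^10 m = 1.464×10^7 km.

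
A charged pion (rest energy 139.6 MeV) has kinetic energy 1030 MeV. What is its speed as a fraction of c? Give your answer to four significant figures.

0.9929c

K = (γ−1)mc², so γ = 1 + 1030/139.6 = 8.3782.
Then v/c = √(1 − γ⁻²) = √(1 − 0.0142462) = √0.9857538 = 0.9929.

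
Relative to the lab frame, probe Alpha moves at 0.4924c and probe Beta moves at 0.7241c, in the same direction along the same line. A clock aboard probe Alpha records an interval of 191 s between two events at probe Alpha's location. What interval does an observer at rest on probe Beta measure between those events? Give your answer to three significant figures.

205 s

Speed of probe Alpha in probe Beta's frame: u = (v_A − v_B)/(1 − v_A v_B/c²) = (0.4924 − 0.7241)/(1 − 0.4924×0.7241) = −0.2317/0.64345316 = −0.36009; |u| = 0.36009c.
γ for this relative speed: γ = 1/√(1 − 0.129665) = 1.0719.
The clock on probe Alpha records proper time, so probe Beta measures Δt = γΔτ = 1.0719 × 191 = 205 s.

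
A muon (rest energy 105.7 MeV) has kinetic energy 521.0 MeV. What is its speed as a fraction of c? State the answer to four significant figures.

0.9857c

γ = 1 + K/(mc²) = 1 + 521.0/105.7 = 5.929.
β = √(1 − 1/γ²) = √(1 − 0.028447) = √0.971553 = 0.9857.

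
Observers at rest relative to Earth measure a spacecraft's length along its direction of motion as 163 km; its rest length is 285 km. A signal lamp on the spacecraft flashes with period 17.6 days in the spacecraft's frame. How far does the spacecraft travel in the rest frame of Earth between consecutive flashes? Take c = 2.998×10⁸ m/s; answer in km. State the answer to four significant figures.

6.539×10^11 km

γ = L₀/L = 285/163 = 1.74847.
β = √(1 − 1/γ²) = 0.8203. Lab-frame period = γτ = 1.74847×17.6 days = 30.773 days. Distance = βc × γτ = 0.8203 × 2.998×10⁸ m/s × 2658787.2 s = 6.5386×10^14 m = 6.539×10^11 km.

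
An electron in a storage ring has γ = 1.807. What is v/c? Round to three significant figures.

0.833

β = √(1 − 1/γ²) = √(1 − 1/3.265249) = √0.693745 = 0.833.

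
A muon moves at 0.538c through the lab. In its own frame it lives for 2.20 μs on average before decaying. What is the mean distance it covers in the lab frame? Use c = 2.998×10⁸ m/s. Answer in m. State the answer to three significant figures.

421 m

With β = 0.538, γ = 1/√(1 − 0.538²) = 1/√0.710556 = 1.1863.
Lab-frame lifetime: Δt = γτ = 1.1863 × 2.20 μs = 2.6099 μs.
Distance: d = vΔt = 0.538 × 2.998×10⁸ m/s × 2.6099×10^-6 s = 421 m.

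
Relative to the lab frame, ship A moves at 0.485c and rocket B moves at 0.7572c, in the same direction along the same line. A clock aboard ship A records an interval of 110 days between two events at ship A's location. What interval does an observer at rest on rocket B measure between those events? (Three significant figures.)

Speed of ship A in rocket B's frame: u = (v_A − v_B)/(1 − v_A v_B/c²) = (0.485 − 0.7572)/(1 − 0.485×0.7572) = −0.2722/0.632758 = −0.43018; |u| = 0.43018c.
At |u| = 0.43018c, γ = (1 − 0.185055)^(−1/2) = 1.1077.
The clock on ship A records proper time, so rocket B measures Δt = γΔτ = 1.1077 × 110 = 122 days.

122 days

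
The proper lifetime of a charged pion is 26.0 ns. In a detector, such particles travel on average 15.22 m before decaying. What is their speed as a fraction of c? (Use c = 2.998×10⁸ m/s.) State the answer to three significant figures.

Let x = d/(cτ) = 15.22 m / (2.998×10⁸ m/s × 2.600×10^-8 s) = 1.9526. Since d = βγcτ, x = βγ = β/√(1−β²).
Solving: β² = x²/(1+x²) = 3.81265/4.81265 = 0.792214, so β = 0.890.

0.890c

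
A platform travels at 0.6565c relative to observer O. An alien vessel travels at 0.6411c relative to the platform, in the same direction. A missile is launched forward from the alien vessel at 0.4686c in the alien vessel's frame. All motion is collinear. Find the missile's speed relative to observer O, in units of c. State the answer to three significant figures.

Apply u = (u'+v)/(1+u'v) twice. Missile in the platform frame: (0.4686+0.6411)/(1+0.4686·0.6411) = 1.1097/1.30041946 = 0.85334c.
That velocity, transformed to the rest frame of observer O: (0.85334+0.6565)/(1+0.85334·0.6565) = 1.50984/1.56021771 = 0.96771c.

0.968c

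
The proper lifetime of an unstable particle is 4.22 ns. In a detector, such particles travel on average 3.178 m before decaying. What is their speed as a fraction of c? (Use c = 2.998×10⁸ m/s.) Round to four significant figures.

0.9291c

d = βγcτ ⇒ βγ = d/(cτ) = 3.178 m / (1.265156 m) = 2.5119.
β = (βγ)/√(1+(βγ)²) = 2.5119/√7.30964 = 0.9291.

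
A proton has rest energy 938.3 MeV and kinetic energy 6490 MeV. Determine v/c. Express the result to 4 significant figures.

0.9920

γ = 1 + K/(mc²) = 1 + 6490/938.3 = 7.9168.
β = √(1 − 1/γ²) = √(1 − 0.0159551) = √0.9840449 = 0.9920.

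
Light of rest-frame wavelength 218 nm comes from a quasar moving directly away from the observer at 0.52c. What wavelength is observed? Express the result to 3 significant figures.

Relativistic Doppler for wavelength: λ_obs = λ_src · √((1+β)/(1−β)).
With β = 0.52: factor = √(1.52/0.48) = 1.7795.
λ_obs = 218 × 1.7795 = 388 nm.

388 nm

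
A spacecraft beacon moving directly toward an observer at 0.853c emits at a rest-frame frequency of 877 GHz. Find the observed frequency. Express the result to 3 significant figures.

Relativistic Doppler (source moving toward): f_obs = f_src · √((1+β)/(1−β)).
With β = 0.853: factor = √(1.853/0.147) = 3.5504.
f_obs = 877 × 3.5504 = 3110 GHz.

3110 GHz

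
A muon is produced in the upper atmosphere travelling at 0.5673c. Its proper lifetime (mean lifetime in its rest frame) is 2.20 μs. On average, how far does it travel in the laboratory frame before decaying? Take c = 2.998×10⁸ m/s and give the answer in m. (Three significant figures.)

Lorentz factor: γ = (1 − 0.32182929)^(−1/2) = 1.2143.
Lab-frame lifetime: Δt = γτ = 1.2143 × 2.20 μs = 2.6715 μs.
Distance: d = vΔt = 0.5673 × 2.998×10⁸ m/s × 2.6715×10^-6 s = 454 m.

454 m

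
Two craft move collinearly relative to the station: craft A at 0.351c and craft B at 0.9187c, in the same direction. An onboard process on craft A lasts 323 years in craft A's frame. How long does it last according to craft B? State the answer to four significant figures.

591.7 years

The velocity of craft A relative to craft B is (0.351 − 0.9187)c / (1 − 0.351×0.9187) = −0.83789c; relative speed 0.83789c.
At |u| = 0.83789c, γ = (1 − 0.70206)^(−1/2) = 1.832.
The clock on craft A records proper time, so craft B measures Δt = γΔτ = 1.832 × 323 = 591.7 years.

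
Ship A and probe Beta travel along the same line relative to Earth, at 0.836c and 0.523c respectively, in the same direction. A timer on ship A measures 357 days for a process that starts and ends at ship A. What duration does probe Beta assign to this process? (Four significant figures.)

Speed of ship A in probe Beta's frame: u = (v_A − v_B)/(1 − v_A v_B/c²) = (0.836 − 0.523)/(1 − 0.836×0.523) = 0.313/0.562772 = 0.55618; |u| = 0.55618c.
γ for this relative speed: γ = 1/√(1 − 0.309336) = 1.2033.
Ship A's interval is proper; time dilation gives Δt_B = γΔτ = 1.2033 × 357 days = 429.6 days.

429.6 days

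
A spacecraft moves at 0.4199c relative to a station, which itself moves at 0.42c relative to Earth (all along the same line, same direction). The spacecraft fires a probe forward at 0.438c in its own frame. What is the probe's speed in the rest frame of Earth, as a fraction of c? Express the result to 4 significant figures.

Apply u = (u'+v)/(1+u'v) twice. Probe in the station frame: (0.438+0.4199)/(1+0.438·0.4199) = 0.8579/1.1839162 = 0.72463c.
That velocity, transformed to the rest frame of Earth: (0.72463+0.42)/(1+0.72463·0.42) = 1.14463/1.3043446 = 0.87755c.

0.8776c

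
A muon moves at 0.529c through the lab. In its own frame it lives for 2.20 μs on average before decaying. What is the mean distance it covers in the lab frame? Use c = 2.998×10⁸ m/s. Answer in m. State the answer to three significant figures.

411 m

γ = 1/√(1 − β²) = 1/√(1 − 0.279841) = 1/√0.720159 = 1/0.848622 = 1.1784.
Lab-frame lifetime: Δt = γτ = 1.1784 × 2.20 μs = 2.5925 μs.
Distance: d = vΔt = 0.529 × 2.998×10⁸ m/s × 2.5925×10^-6 s = 411 m.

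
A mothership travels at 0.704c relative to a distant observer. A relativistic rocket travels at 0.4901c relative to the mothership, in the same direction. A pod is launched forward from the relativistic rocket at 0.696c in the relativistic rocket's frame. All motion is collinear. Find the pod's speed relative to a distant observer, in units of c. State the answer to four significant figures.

0.9789c

Apply u = (u'+v)/(1+u'v) twice. Pod in the mothership frame: (0.696+0.4901)/(1+0.696·0.4901) = 1.1861/1.3411096 = 0.88442c.
That velocity, transformed to the rest frame of a distant observer: (0.88442+0.704)/(1+0.88442·0.704) = 1.58842/1.62263168 = 0.97892c.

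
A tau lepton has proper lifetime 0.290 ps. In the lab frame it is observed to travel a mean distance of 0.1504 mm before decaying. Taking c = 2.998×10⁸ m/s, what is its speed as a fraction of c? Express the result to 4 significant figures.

0.8658c

Lab distance = (lab lifetime)·v = γτ·βc, so βγ = d/(cτ) = 1.504×10^-4/(2.998×10⁸ × 2.900×10^-13) = 1.7299.
With βγ = 1.7299: γ² = 1 + (βγ)² = 3.99255, and β = (βγ)/γ = 1.7299/1.99814 = 0.8658.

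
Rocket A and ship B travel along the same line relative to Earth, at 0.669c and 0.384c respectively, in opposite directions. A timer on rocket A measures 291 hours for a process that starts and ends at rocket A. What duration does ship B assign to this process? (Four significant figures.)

Transform rocket A's velocity into ship B's frame: (0.669 + 0.384)/(1 + 0.669·0.384) = 1.053/1.256896, so the relative speed is 0.83778c.
At |u| = 0.83778c, γ = (1 − 0.701875)^(−1/2) = 1.8315.
Rocket A's interval is proper; time dilation gives Δt_B = γΔτ = 1.8315 × 291 hours = 533.0 hours.

533.0 hours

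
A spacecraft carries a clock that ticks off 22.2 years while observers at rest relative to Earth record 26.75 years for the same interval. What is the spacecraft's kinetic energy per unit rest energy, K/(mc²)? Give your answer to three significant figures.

γ = Δt/Δτ = 26.75/22.2 = 1.20495.
Since K = (γ−1)mc², K/(mc²) = 1.20495 − 1 = 0.205.

0.205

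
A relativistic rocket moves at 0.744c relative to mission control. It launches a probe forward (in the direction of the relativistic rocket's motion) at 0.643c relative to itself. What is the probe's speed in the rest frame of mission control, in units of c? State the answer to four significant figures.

0.9382c

Relativistic velocity addition: u = (u' + v)/(1 + u'v/c²), with u' = 0.643c and v = 0.744c.
Numerator: 0.643 + 0.744 = 1.387. Denominator: 1 + (0.643)(0.744) = 1.478392.
u = 1.387/1.478392 = 0.93818, so the speed is 0.9382c.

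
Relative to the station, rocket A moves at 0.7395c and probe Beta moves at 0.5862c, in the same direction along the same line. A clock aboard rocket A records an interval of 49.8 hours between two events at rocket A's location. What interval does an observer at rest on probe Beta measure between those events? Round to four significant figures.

Transform rocket A's velocity into probe Beta's frame: (0.7395 − 0.5862)/(1 − 0.7395·0.5862) = 0.1533/0.5665051, so the relative speed is 0.27061c.
γ for this relative speed: γ = 1/√(1 − 0.0732298) = 1.0388.
The clock on rocket A records proper time, so probe Beta measures Δt = γΔτ = 1.0388 × 49.8 = 51.73 hours.

51.73 hours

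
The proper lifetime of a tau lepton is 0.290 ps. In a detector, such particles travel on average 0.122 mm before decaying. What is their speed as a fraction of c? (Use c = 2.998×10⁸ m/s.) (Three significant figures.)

Let x = d/(cτ) = 1.220×10^-4 m / (2.998×10⁸ m/s × 2.900×10^-13 s) = 1.4032. Since d = βγcτ, x = βγ = β/√(1−β²).
Solving: β² = x²/(1+x²) = 1.96897/2.96897 = 0.663183, so β = 0.814.

0.814c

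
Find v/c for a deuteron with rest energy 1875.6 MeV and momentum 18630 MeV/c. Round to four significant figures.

pc/(mc²) = 18630/1875.6 = 9.9328 = βγ = β/√(1−β²).
So β² = x²/(1 + x²) with x = 9.9328: x² = 98.6605, β² = 98.6605/99.6605 = 0.989966, β = 0.9950.

0.9950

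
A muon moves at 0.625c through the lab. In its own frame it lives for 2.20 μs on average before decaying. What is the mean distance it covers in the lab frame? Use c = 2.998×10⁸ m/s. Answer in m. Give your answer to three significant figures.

528 m

γ = 1/√(1 − β²) = 1/√(1 − 0.390625) = 1/√0.609375 = 1/0.780625 = 1.281.
Lab-frame lifetime: Δt = γτ = 1.281 × 2.20 μs = 2.8182 μs.
Distance: d = vΔt = 0.625 × 2.998×10⁸ m/s × 2.8182×10^-6 s = 528 m.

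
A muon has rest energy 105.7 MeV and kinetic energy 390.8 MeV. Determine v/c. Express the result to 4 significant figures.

γ = 1 + K/(mc²) = 1 + 390.8/105.7 = 4.6973.
β = √(1 − 1/γ²) = √(1 − 0.0453214) = √0.9546786 = 0.9771.

0.9771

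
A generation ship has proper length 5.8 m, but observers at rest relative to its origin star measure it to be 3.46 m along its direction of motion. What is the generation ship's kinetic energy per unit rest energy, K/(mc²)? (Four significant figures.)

0.6763

Length contraction gives γ = L₀/L = 5.8/3.46 = 1.6763.
Since K = (γ−1)mc², K/(mc²) = 1.6763 − 1 = 0.6763.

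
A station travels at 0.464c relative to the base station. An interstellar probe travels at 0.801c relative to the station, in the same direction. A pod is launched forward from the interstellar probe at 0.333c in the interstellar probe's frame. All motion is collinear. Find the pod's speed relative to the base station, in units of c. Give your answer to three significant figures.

Compose velocities in two stages. Stage 1 (into S'): u₁ = (0.333+0.801)/(1+0.333×0.801) = 0.89522.
Stage 2 (into S): u = (0.89522+0.464)/(1+0.89522×0.464) = 0.96032, so the speed is 0.960c.

0.960c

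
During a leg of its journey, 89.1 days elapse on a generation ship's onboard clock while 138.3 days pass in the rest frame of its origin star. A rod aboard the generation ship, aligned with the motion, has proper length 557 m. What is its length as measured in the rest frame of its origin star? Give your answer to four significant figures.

358.8 m

γ = Δt/Δτ = 138.3/89.1 = 1.55219.
L = L₀/γ = 557/1.55219 = 358.8 m.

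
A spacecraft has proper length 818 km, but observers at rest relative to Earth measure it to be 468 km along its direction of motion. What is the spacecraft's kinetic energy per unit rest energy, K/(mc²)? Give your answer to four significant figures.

Length contraction gives γ = L₀/L = 818/468 = 1.74786.
Since K = (γ−1)mc², K/(mc²) = 1.74786 − 1 = 0.7479.

0.7479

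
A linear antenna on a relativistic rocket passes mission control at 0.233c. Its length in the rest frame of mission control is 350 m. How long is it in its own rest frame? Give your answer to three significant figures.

360 m

With β = 0.233, γ = 1/√(1 − 0.233²) = 1/√0.945711 = 1.0283.
Proper length: L₀ = γ·L = 1.0283 × 350 = 360 m.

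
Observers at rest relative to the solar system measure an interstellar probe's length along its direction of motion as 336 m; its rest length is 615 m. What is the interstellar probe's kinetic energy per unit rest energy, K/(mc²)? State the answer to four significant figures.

Length contraction gives γ = L₀/L = 615/336 = 1.83036.
K/(mc²) = γ − 1 = 1.83036 − 1 = 0.8304.

0.8304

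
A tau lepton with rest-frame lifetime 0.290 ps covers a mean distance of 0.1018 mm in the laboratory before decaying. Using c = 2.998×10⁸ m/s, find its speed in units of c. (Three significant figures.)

0.760c

d = βγcτ ⇒ βγ = d/(cτ) = 1.018×10^-4 m / (8.6942×10^-5 m) = 1.1709.
β = (βγ)/√(1+(βγ)²) = 1.1709/√2.37101 = 0.760.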